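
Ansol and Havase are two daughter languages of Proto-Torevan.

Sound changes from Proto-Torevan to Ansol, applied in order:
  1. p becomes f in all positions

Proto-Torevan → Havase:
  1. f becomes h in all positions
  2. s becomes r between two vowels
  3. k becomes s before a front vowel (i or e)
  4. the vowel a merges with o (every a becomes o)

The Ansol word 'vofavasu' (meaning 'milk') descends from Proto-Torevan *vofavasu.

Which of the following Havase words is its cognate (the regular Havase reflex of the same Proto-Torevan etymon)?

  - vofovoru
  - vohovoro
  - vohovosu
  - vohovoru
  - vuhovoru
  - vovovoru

vohovoru

Havase: *vofavasu
  vofavasu → vohavasu   [unconditioned shift]
  vohavasu → vohavaru   [rhotacism]
  vohavaru (rule 3 does not apply)
  vohavaru → vohovoru   [vowel merger]
  giving Havase vohovoru.
The other candidates each miss or misapply at least one Havase change.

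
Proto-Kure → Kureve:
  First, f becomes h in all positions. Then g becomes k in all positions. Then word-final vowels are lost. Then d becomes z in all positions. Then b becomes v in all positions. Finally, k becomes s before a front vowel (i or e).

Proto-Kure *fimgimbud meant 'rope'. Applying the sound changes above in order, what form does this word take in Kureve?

Kureve: *fimgimbud
  fimgimbud → himgimbud   [unconditioned shift]
  himgimbud → himkimbud   [unconditioned shift]
  himkimbud (rule 3 does not apply)
  himkimbud → himkimbuz   [unconditioned shift]
  himkimbuz → himkimvuz   [unconditioned shift]
  himkimvuz → himsimvuz   [palatalisation]
  giving Kureve himsimvuz.

himsimvuz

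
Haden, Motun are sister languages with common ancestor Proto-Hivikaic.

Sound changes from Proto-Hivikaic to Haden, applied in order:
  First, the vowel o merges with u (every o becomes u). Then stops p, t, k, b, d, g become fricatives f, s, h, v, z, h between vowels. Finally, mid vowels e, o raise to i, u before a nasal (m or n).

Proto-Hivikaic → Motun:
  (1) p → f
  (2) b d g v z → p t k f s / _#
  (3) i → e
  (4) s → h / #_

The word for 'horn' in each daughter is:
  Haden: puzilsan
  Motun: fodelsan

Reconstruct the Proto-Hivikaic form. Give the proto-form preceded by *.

*podilsan

Position 4: Haden has i, Motun has e. Taking the neighbouring segments as reconstructed: Haden i can only go back to *i; Motun e could go back to *e or *i — the one source consistent with every daughter is *i.
Position 1: Haden has p, Motun has f. Haden preserves p here (none of its changes turn any other segment into p), so the proto-segment is *p.
Position 2: Haden has u, Motun has o. Motun preserves o here (none of its changes turn any other segment into o), so the proto-segment is *o.
Verify the candidate proto-form against each daughter:
Haden: *podilsan > pudilsan > puzilsan  (by vowel merger, intervocalic lenition)
Motun: *podilsan > fodilsan > fodelsan  (by unconditioned shift, vowel merger)
Only *podilsan yields all of Haden puzilsan, Motun fodelsan.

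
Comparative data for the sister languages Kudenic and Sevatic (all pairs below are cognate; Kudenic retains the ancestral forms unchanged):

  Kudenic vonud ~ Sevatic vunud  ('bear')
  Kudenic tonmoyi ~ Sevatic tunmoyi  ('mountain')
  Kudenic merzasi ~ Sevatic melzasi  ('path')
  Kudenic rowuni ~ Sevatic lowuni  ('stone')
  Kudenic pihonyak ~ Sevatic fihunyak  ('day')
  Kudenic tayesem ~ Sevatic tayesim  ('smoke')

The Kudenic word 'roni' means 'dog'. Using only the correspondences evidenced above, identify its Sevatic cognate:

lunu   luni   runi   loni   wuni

rowuni ~ lowuni — Kudenic r corresponds to Sevatic l word-initially before a back vowel.
vonud ~ vunud, tonmoyi ~ tunmoyi — Kudenic o corresponds to Sevatic u after a consonant, before a nasal.
Applying these to Kudenic 'roni':
  roni → loni   (r→l word-initially before a back vowel)
  loni → luni   (o→u after a consonant, before a nasal)
So the Sevatic cognate is 'luni'.

luni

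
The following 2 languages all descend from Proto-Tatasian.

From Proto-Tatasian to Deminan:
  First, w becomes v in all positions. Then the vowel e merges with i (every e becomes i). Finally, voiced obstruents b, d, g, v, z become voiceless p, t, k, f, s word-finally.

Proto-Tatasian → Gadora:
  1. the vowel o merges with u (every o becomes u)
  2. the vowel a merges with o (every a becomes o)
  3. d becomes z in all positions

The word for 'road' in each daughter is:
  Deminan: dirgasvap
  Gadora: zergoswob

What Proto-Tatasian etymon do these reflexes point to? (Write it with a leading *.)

Position 7: Deminan has v, Gadora has w. Gadora preserves w here (none of its changes turn any other segment into w), so the proto-segment is *w.
Position 5: Deminan has a, Gadora has o. Deminan preserves a here (none of its changes turn any other segment into a), so the proto-segment is *a.
Position 2: Deminan has i, Gadora has e. Gadora preserves e here (none of its changes turn any other segment into e), so the proto-segment is *e.
Continuing position by position gives *dergaswab; check it forward:
Deminan: *dergaswab
  dergaswab → dergasvab   [unconditioned shift]
  dergasvab → dirgasvab   [vowel merger]
  dirgasvab → dirgasvap   [final devoicing]
  giving Deminan dirgasvap.
Gadora: *dergaswab > dergoswob > zergoswob  (by vowel merger, unconditioned shift)
No other proto-form is consistent with every reflex, so the reconstruction is *dergaswab.

*dergaswab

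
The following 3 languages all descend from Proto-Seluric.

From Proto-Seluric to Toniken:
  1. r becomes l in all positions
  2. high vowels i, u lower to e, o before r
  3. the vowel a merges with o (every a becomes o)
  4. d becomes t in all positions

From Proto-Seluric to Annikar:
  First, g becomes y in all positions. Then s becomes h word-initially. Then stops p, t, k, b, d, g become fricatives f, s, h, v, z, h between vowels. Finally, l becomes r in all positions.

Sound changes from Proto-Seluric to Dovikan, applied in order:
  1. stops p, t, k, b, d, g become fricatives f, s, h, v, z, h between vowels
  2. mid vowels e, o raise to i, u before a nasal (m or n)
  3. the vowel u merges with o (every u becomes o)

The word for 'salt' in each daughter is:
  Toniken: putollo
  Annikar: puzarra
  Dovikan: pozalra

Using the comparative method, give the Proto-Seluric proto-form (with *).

*pudalra

Position 2: Toniken has u, Annikar has u, Dovikan has o. Toniken preserves u here (none of its changes turn any other segment into u), so the proto-segment is *u.
Position 5: Toniken has l, Annikar has r, Dovikan has l. Dovikan preserves l here (none of its changes turn any other segment into l), so the proto-segment is *l.
Verify the candidate proto-form against each daughter:
Toniken: *pudalra
  pudalra → pudalla   [unconditioned shift]
  pudalla (rule 2 does not apply)
  pudalla → pudollo   [vowel merger]
  pudollo → putollo   [unconditioned shift]
  giving Toniken putollo.
Annikar: start from *pudalra.
  rule 1: no change — pudalra
  rule 2: no change — pudalra
  rule 3 (intervocalic lenition): pudalra → puzalra
  rule 4 (unconditioned shift): puzalra → puzarra
  ⇒ Annikar puzarra
Dovikan: *pudalra > puzalra > pozalra  (by intervocalic lenition, vowel merger)
*pudalra is the unique common source.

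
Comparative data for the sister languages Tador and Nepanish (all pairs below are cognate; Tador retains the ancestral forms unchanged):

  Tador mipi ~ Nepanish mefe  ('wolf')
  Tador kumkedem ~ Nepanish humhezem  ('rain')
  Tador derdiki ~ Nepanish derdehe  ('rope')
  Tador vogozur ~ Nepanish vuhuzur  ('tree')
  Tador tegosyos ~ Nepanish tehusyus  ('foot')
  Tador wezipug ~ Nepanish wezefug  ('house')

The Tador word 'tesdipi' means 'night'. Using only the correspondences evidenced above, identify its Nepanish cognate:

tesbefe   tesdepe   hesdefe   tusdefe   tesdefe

tesdefe

mipi ~ mefe, wezipug ~ wezefug — Tador i corresponds to Nepanish e after a consonant, before a labial obstruent.
mipi ~ mefe — Tador p corresponds to Nepanish f between vowels (before a front vowel).
mipi ~ mefe, derdiki ~ derdehe — Tador i corresponds to Nepanish e word-finally.
Applying these to Tador 'tesdipi':
  tesdipi → tesdepi   (i→e after a consonant, before a labial obstruent)
  tesdepi → tesdefi   (p→f between vowels (before a front vowel))
  tesdefi → tesdefe   (i→e word-finally)
So the Nepanish cognate is 'tesdefe'.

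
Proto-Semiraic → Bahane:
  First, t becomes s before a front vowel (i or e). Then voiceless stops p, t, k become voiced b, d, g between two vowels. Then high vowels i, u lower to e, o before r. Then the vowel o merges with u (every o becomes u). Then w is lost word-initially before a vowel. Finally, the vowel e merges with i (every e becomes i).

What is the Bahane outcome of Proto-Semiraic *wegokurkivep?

Bahane: *wegokurkivep
  wegokurkivep (rule 1 does not apply)
  wegokurkivep → wegogurkivep   [intervocalic voicing]
  wegogurkivep → wegogorkivep   [pre-rhotic lowering]
  wegogorkivep → wegugurkivep   [vowel merger]
  wegugurkivep → egugurkivep   [glide loss]
  egugurkivep → igugurkivip   [vowel merger]
  giving Bahane igugurkivip.

igugurkivip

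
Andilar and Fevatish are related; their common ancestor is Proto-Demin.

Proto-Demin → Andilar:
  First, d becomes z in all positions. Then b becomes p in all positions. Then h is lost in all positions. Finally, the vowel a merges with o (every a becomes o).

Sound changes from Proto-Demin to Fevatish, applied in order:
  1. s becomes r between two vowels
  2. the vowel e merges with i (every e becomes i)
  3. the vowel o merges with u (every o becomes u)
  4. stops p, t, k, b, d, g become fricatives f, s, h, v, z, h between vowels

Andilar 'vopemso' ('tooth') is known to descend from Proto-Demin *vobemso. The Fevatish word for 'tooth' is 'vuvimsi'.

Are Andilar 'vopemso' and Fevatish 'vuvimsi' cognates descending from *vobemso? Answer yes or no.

Derive the expected Fevatish reflex of *vobemso:
Fevatish: start from *vobemso.
  rule 1: no change — vobemso
  rule 2 (vowel merger): vobemso → vobimso
  rule 3 (vowel merger): vobimso → vubimsu
  rule 4 (intervocalic lenition): vubimsu → vuvimsu
  ⇒ Fevatish vuvimsu
The regular Fevatish reflex would be 'vuvimsu', but the attested form is 'vuvimsi'. The correspondence is irregular, so they are not cognates (the Fevatish form has a different source).

no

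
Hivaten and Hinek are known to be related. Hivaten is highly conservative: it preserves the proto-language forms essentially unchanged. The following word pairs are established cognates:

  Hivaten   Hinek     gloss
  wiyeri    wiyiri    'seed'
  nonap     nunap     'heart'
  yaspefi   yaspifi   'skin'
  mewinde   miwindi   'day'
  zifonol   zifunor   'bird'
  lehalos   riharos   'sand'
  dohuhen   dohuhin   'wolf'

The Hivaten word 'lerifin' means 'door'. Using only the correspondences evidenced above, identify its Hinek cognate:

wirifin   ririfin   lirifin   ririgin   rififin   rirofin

ririfin

lehalos ~ riharos — Hivaten l corresponds to Hinek r word-initially before a front vowel.
wiyeri ~ wiyiri — Hivaten e corresponds to Hinek i after a consonant, before r.
Applying these to Hivaten 'lerifin':
  lerifin → rerifin   (l→r word-initially before a front vowel)
  rerifin → ririfin   (e→i after a consonant, before r)
So the Hinek cognate is 'ririfin'.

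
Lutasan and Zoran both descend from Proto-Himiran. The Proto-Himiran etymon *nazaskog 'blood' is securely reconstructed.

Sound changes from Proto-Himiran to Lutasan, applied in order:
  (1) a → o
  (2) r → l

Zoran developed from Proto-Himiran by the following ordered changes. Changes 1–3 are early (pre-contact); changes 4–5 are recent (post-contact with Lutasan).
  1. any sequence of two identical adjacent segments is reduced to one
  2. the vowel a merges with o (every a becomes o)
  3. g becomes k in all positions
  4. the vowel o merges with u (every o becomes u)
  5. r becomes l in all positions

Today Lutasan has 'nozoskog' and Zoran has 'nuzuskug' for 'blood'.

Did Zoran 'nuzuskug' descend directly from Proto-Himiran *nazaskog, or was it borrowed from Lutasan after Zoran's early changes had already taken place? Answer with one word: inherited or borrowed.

If inherited, *nazaskog would pass through all of Zoran's changes:
Zoran: *nazaskog > nozoskog > nozoskok > nuzuskuk  (by vowel merger, unconditioned shift, vowel merger)
If borrowed from Lutasan 'nozoskog' after the early changes, it would undergo only the recent ones:
  rule 4 (vowel merger): nozoskog → nuzuskug
  rule 5 (unconditioned shift): no change (nuzuskug)
  ⇒ as a loan: nuzuskug
Zoran 'nuzuskug' matches the loan outcome 'nuzuskug', not the inherited 'nuzuskuk' — it skipped the early Zoran changes, so it was borrowed from Lutasan.

borrowed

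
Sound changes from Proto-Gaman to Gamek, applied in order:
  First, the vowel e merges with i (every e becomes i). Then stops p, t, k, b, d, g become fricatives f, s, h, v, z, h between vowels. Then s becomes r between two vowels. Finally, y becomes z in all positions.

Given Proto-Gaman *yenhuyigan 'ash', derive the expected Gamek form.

Gamek: *yenhuyigan
  yenhuyigan → yinhuyigan   [vowel merger]
  yinhuyigan → yinhuyihan   [intervocalic lenition]
  yinhuyihan (rule 3 does not apply)
  yinhuyihan → zinhuzihan   [unconditioned shift]
  giving Gamek zinhuzihan.

zinhuzihan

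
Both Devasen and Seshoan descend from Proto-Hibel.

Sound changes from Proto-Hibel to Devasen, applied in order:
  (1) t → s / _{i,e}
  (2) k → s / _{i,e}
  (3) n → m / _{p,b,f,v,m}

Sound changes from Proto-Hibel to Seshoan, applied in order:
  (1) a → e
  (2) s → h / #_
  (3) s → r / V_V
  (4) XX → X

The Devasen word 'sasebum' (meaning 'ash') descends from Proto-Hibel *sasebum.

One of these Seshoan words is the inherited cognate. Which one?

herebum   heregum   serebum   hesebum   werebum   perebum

Seshoan: *sasebum > sesebum > hesebum > herebum  (by vowel merger, debuccalisation, rhotacism)

herebum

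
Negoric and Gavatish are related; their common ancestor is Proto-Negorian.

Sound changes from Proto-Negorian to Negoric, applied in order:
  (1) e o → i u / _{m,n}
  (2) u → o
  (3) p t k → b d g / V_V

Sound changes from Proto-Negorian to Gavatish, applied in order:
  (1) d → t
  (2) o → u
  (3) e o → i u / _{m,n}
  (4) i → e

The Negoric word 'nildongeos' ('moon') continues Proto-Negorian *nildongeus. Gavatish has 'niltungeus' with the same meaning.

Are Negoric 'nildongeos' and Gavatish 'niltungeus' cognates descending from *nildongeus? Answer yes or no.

Derive the expected Gavatish reflex of *nildongeus:
Gavatish: start from *nildongeus.
  rule 1 (unconditioned shift): nildongeus → niltongeus
  rule 2 (vowel merger): niltongeus → niltungeus
  rule 3: no change — niltungeus
  rule 4 (vowel merger): niltungeus → neltungeus
  ⇒ Gavatish neltungeus
The regular Gavatish reflex would be 'neltungeus', but the attested form is 'niltungeus'. The correspondence is irregular, so they are not cognates (the Gavatish form has a different source).

no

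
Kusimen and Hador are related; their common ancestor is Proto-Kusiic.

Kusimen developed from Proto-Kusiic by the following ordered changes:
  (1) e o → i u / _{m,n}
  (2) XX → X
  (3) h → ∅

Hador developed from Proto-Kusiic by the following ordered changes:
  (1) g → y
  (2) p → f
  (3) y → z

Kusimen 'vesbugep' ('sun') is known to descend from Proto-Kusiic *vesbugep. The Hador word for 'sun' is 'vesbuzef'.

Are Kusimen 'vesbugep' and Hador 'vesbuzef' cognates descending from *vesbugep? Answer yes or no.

Derive the expected Hador reflex of *vesbugep:
Hador: *vesbugep
  vesbugep → vesbuyep   [unconditioned shift]
  vesbuyep → vesbuyef   [unconditioned shift]
  vesbuyef → vesbuzef   [unconditioned shift]
  giving Hador vesbuzef.
Hador 'vesbuzef' matches the regular reflex exactly, so the pair is cognate.

yes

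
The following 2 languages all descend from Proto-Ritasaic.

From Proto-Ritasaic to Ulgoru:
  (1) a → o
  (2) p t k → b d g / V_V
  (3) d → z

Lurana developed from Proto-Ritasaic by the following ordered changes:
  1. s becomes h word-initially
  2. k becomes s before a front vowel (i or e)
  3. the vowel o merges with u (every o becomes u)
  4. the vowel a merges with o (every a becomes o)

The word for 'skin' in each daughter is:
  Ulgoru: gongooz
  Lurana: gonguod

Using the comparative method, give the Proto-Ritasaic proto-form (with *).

*gangoad

Position 2: Ulgoru has o, Lurana has o. In Lurana, o can only continue *a, so the proto-segment is *a.
Position 5: Ulgoru has o, Lurana has u. Taking the neighbouring segments as reconstructed: Ulgoru o could go back to *a or *o; Lurana u could go back to *o or *u — the one source consistent with every daughter is *o.
Verify the candidate proto-form against each daughter:
Ulgoru: *gangoad > gongood > gongooz  (by vowel merger, unconditioned shift)
Lurana: start from *gangoad.
  rule 1: no change — gangoad
  rule 2: no change — gangoad
  rule 3 (vowel merger): gangoad → ganguad
  rule 4 (vowel merger): ganguad → gonguod
  ⇒ Lurana gonguod
No other proto-form is consistent with every reflex, so the reconstruction is *gangoad.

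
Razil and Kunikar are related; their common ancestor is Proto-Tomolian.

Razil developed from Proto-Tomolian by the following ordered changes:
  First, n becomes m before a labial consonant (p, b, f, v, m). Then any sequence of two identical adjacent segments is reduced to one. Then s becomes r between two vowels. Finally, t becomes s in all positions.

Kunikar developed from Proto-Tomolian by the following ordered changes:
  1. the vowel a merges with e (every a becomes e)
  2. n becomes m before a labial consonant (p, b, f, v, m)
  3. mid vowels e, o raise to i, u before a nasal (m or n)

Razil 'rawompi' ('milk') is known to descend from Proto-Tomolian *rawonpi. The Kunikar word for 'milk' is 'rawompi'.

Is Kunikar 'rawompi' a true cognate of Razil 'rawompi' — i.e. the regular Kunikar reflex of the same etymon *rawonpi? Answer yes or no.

Derive the expected Kunikar reflex of *rawonpi:
Kunikar: *rawonpi > rewonpi > rewompi > rewumpi  (by vowel merger, nasal place assimilation, pre-nasal raising)
The regular Kunikar reflex would be 'rewumpi', but the attested form is 'rawompi'. The correspondence is irregular, so they are not cognates (the Kunikar form has a different source).

no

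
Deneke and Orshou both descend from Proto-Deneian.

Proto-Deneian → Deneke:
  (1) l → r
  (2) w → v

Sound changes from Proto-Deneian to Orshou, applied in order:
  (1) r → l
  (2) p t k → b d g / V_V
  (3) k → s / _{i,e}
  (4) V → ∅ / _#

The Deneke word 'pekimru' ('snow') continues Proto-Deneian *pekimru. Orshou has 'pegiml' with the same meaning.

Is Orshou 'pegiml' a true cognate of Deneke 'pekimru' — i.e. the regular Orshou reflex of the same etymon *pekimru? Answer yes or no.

yes

Derive the expected Orshou reflex of *pekimru:
Orshou: *pekimru
  pekimru → pekimlu   [unconditioned shift]
  pekimlu → pegimlu   [intervocalic voicing]
  pegimlu (rule 3 does not apply)
  pegimlu → pegiml   [apocope]
  giving Orshou pegiml.
Orshou 'pegiml' matches the regular reflex exactly, so the pair is cognate.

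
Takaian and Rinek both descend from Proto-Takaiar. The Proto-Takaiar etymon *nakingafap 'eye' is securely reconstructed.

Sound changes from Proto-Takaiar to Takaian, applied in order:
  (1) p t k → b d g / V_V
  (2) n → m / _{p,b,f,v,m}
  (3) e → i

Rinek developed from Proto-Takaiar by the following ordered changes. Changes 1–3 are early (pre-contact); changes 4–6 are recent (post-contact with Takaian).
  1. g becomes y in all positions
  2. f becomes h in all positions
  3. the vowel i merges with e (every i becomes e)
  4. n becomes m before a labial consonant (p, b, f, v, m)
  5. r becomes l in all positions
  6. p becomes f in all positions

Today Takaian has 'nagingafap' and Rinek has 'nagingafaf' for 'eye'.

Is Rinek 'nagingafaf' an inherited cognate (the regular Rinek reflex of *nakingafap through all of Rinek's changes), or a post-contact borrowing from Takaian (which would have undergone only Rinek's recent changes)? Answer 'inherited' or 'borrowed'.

If inherited, *nakingafap would pass through all of Rinek's changes:
Rinek: *nakingafap
  nakingafap → nakinyafap   [unconditioned shift]
  nakinyafap → nakinyahap   [unconditioned shift]
  nakinyahap → nakenyahap   [vowel merger]
  nakenyahap (rule 4 does not apply)
  nakenyahap (rule 5 does not apply)
  nakenyahap → nakenyahaf   [unconditioned shift]
  giving Rinek nakenyahaf.
If borrowed from Takaian 'nagingafap' after the early changes, it would undergo only the recent ones:
  rule 4 (nasal place assimilation): no change (nagingafap)
  rule 5 (unconditioned shift): no change (nagingafap)
  rule 6 (unconditioned shift): nagingafap → nagingafaf
  ⇒ as a loan: nagingafaf
Rinek 'nagingafaf' matches the loan outcome 'nagingafaf', not the inherited 'nakenyahaf' — it skipped the early Rinek changes, so it was borrowed from Takaian.

borrowed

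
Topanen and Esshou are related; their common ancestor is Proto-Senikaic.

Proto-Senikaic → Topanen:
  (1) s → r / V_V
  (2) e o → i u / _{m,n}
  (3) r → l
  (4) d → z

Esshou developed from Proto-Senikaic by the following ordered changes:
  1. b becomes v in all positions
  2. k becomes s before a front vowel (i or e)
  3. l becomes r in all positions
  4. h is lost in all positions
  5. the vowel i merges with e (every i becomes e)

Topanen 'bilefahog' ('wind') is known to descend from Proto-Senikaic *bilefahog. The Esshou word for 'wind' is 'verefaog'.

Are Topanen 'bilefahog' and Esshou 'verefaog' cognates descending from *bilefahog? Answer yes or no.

yes

Derive the expected Esshou reflex of *bilefahog:
Esshou: *bilefahog > vilefahog > virefahog > virefaog > verefaog  (by unconditioned shift, unconditioned shift, h-loss, vowel merger)
Esshou 'verefaog' matches the regular reflex exactly, so the pair is cognate.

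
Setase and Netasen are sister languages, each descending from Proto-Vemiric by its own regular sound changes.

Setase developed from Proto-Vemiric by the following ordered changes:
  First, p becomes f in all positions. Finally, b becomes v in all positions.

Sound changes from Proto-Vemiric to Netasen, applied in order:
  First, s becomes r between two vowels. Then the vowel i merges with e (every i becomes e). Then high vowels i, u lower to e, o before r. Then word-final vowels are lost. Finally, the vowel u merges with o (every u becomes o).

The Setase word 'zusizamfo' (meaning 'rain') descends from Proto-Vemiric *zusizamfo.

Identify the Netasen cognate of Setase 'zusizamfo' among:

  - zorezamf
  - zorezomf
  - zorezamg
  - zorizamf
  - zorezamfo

zorezamf

Netasen: *zusizamfo > zurizamfo > zurezamfo > zorezamfo > zorezamf  (by rhotacism, vowel merger, pre-rhotic lowering, apocope)
The other candidates each miss or misapply at least one Netasen change.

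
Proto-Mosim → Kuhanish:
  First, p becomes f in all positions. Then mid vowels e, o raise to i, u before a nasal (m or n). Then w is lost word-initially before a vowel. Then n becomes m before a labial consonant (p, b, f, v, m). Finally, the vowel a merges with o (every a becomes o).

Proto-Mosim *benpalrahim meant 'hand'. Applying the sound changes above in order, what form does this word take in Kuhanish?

bimfolrohim

Kuhanish: *benpalrahim
  benpalrahim → benfalrahim   [unconditioned shift]
  benfalrahim → binfalrahim   [pre-nasal raising]
  binfalrahim (rule 3 does not apply)
  binfalrahim → bimfalrahim   [nasal place assimilation]
  bimfalrahim → bimfolrohim   [vowel merger]
  giving Kuhanish bimfolrohim.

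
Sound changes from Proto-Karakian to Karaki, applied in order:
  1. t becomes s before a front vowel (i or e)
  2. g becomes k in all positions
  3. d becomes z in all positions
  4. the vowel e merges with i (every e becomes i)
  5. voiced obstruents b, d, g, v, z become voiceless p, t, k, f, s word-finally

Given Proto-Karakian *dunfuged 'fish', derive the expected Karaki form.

zunfukis

Karaki: *dunfuged
  dunfuged (rule 1 does not apply)
  dunfuged → dunfuked   [unconditioned shift]
  dunfuked → zunfukez   [unconditioned shift]
  zunfukez → zunfukiz   [vowel merger]
  zunfukiz → zunfukis   [final devoicing]
  giving Karaki zunfukis.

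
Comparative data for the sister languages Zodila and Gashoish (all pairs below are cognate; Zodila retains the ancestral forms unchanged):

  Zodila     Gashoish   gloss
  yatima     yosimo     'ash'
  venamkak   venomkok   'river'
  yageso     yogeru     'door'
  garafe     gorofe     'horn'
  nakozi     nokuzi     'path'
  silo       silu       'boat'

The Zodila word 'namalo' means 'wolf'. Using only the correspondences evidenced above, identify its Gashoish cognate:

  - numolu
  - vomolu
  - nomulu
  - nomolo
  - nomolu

nomolu

venamkak ~ venomkok — Zodila a corresponds to Gashoish o after a consonant, before a nasal.
yatima ~ yosimo, venamkak ~ venomkok — Zodila a corresponds to Gashoish o after a consonant, before a consonant other than r, m, n, p, b, f, v.
yageso ~ yogeru, silo ~ silu — Zodila o corresponds to Gashoish u word-finally.
Applying these to Zodila 'namalo':
  namalo → nomalo   (a→o after a consonant, before a nasal)
  nomalo → nomolo   (a→o after a consonant, before a consonant other than r, m, n, p, b, f, v)
  nomolo → nomolu   (o→u word-finally)
So the Gashoish cognate is 'nomolu'.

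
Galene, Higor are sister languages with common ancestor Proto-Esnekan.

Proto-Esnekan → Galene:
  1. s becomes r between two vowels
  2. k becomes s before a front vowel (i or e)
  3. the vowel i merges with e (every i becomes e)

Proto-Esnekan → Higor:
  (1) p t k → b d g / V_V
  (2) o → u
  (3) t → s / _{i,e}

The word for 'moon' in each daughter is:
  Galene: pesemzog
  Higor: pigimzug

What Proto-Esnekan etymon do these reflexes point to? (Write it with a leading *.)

Position 4: Galene has e, Higor has i. Higor preserves i here (none of its changes turn any other segment into i), so the proto-segment is *i.
Position 7: Galene has o, Higor has u. Galene preserves o here (none of its changes turn any other segment into o), so the proto-segment is *o.
Verify the candidate proto-form against each daughter:
Galene: start from *pikimzog.
  rule 1: no change — pikimzog
  rule 2 (palatalisation): pikimzog → pisimzog
  rule 3 (vowel merger): pisimzog → pesemzog
  ⇒ Galene pesemzog
Higor: *pikimzog > pigimzog > pigimzug  (by intervocalic voicing, vowel merger)
No other proto-form is consistent with every reflex, so the reconstruction is *pikimzog.

*pikimzog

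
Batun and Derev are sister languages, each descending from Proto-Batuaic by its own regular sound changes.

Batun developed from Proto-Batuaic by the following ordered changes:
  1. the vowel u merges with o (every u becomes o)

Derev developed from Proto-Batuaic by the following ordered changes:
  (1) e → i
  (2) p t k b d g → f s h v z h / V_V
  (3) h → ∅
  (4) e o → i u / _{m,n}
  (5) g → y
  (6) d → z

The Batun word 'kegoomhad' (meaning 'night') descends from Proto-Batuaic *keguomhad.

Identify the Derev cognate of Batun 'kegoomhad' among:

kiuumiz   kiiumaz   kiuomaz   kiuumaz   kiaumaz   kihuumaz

kiuumaz

Derev: *keguomhad
  keguomhad → kiguomhad   [vowel merger]
  kiguomhad → kihuomhad   [intervocalic lenition]
  kihuomhad → kiuomad   [h-loss]
  kiuomad → kiuumad   [pre-nasal raising]
  kiuumad (rule 5 does not apply)
  kiuumad → kiuumaz   [unconditioned shift]
  giving Derev kiuumaz.
The other candidates each miss or misapply at least one Derev change.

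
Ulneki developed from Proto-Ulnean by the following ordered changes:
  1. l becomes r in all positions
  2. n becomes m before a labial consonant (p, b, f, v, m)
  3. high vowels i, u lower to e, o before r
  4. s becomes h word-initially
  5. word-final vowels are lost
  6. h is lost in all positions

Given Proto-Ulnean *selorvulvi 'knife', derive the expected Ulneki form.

erorvorv

Ulneki: *selorvulvi > serorvurvi > serorvorvi > herorvorvi > herorvorv > erorvorv  (by unconditioned shift, pre-rhotic lowering, debuccalisation, apocope, h-loss)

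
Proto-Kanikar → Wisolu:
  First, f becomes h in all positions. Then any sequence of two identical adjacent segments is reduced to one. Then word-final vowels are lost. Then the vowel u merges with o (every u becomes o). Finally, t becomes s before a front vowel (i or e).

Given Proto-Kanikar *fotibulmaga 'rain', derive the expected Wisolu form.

Wisolu: *fotibulmaga
  fotibulmaga → hotibulmaga   [unconditioned shift]
  hotibulmaga (rule 2 does not apply)
  hotibulmaga → hotibulmag   [apocope]
  hotibulmag → hotibolmag   [vowel merger]
  hotibolmag → hosibolmag   [palatalisation]
  giving Wisolu hosibolmag.

hosibolmag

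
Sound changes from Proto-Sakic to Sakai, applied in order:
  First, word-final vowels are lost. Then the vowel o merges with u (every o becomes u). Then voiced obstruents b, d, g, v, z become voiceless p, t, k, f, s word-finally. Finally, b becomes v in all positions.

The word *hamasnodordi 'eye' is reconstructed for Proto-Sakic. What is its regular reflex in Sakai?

Sakai: start from *hamasnodordi.
  rule 1 (apocope): hamasnodordi → hamasnodord
  rule 2 (vowel merger): hamasnodord → hamasnudurd
  rule 3 (final devoicing): hamasnudurd → hamasnudurt
  rule 4: no change — hamasnudurt
  ⇒ Sakai hamasnudurt

hamasnudurt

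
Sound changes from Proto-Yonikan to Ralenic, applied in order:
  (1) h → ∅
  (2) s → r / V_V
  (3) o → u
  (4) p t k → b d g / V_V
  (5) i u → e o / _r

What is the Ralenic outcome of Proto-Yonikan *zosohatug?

Ralenic: start from *zosohatug.
  rule 1 (h-loss): zosohatug → zosoatug
  rule 2 (rhotacism): zosoatug → zoroatug
  rule 3 (vowel merger): zoroatug → zuruatug
  rule 4 (intervocalic voicing): zuruatug → zuruadug
  rule 5 (pre-rhotic lowering): zuruadug → zoruadug
  ⇒ Ralenic zoruadug

zoruadug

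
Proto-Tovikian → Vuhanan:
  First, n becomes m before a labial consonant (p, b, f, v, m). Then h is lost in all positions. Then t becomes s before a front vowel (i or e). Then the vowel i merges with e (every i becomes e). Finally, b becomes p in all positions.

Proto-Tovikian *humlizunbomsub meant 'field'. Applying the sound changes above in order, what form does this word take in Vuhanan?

umlezumpomsup

Vuhanan: *humlizunbomsub > humlizumbomsub > umlizumbomsub > umlezumbomsub > umlezumpomsup  (by nasal place assimilation, h-loss, vowel merger, unconditioned shift)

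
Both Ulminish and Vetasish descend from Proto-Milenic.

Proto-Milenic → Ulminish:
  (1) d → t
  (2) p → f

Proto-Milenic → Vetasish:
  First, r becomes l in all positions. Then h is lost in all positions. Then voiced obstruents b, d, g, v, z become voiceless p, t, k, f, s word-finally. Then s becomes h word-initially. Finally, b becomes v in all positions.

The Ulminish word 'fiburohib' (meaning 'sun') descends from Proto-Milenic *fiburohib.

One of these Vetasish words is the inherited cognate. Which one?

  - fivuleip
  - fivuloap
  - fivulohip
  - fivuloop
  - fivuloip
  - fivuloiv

fivuloip

Vetasish: *fiburohib
  fiburohib → fibulohib   [unconditioned shift]
  fibulohib → fibuloib   [h-loss]
  fibuloib → fibuloip   [final devoicing]
  fibuloip (rule 4 does not apply)
  fibuloip → fivuloip   [unconditioned shift]
  giving Vetasish fivuloip.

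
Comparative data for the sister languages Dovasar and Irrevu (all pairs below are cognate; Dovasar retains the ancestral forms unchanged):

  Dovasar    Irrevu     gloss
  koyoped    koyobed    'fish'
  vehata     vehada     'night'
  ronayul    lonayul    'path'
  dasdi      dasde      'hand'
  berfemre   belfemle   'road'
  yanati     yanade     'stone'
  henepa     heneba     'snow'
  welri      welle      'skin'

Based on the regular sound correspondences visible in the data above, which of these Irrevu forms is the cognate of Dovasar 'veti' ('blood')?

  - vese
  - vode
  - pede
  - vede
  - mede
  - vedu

yanati ~ yanade — Dovasar t corresponds to Irrevu d between vowels (before a front vowel).
dasdi ~ dasde, yanati ~ yanade — Dovasar i corresponds to Irrevu e word-finally.
Applying these to Dovasar 'veti':
  veti → vedi   (t→d between vowels (before a front vowel))
  vedi → vede   (i→e word-finally)
So the Irrevu cognate is 'vede'.

vede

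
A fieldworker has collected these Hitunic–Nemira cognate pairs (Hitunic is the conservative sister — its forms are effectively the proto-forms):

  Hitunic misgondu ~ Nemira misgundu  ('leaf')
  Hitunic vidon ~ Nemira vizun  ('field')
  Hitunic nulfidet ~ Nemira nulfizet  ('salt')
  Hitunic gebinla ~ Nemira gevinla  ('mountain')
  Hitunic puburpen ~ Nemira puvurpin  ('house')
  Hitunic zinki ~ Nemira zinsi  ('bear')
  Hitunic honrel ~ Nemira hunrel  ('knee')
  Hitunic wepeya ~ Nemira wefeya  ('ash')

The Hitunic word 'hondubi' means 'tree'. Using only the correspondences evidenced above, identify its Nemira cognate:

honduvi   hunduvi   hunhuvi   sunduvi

misgondu ~ misgundu, vidon ~ vizun — Hitunic o corresponds to Nemira u after a consonant, before a nasal.
gebinla ~ gevinla — Hitunic b corresponds to Nemira v between vowels (before a front vowel).
Applying these to Hitunic 'hondubi':
  hondubi → hundubi   (o→u after a consonant, before a nasal)
  hundubi → hunduvi   (b→v between vowels (before a front vowel))
So the Nemira cognate is 'hunduvi'.

hunduvi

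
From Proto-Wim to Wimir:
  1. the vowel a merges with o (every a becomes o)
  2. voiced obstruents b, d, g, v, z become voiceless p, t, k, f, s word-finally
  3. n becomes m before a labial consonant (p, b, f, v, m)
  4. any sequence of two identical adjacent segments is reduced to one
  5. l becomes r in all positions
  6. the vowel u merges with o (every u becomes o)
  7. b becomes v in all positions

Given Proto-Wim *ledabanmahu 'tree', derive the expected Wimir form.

Wimir: start from *ledabanmahu.
  rule 1 (vowel merger): ledabanmahu → ledobonmohu
  rule 2: no change — ledobonmohu
  rule 3 (nasal place assimilation): ledobonmohu → ledobommohu
  rule 4 (degemination): ledobommohu → ledobomohu
  rule 5 (unconditioned shift): ledobomohu → redobomohu
  rule 6 (vowel merger): redobomohu → redobomoho
  rule 7 (unconditioned shift): redobomoho → redovomoho
  ⇒ Wimir redovomoho

redovomoho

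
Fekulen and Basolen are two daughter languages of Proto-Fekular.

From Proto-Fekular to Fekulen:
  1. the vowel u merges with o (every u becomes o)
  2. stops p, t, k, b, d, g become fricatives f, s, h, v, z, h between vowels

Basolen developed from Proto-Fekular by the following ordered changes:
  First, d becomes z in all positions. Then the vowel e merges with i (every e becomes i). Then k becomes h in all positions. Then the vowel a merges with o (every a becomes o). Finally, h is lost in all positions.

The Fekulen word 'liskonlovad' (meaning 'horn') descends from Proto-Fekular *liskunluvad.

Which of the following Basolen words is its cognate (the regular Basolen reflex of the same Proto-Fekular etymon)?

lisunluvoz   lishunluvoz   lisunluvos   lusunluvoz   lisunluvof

lisunluvoz

Basolen: start from *liskunluvad.
  rule 1 (unconditioned shift): liskunluvad → liskunluvaz
  rule 2: no change — liskunluvaz
  rule 3 (unconditioned shift): liskunluvaz → lishunluvaz
  rule 4 (vowel merger): lishunluvaz → lishunluvoz
  rule 5 (h-loss): lishunluvoz → lisunluvoz
  ⇒ Basolen lisunluvoz
Only 'lisunluvoz' matches the regular Basolen development of *liskunluvad.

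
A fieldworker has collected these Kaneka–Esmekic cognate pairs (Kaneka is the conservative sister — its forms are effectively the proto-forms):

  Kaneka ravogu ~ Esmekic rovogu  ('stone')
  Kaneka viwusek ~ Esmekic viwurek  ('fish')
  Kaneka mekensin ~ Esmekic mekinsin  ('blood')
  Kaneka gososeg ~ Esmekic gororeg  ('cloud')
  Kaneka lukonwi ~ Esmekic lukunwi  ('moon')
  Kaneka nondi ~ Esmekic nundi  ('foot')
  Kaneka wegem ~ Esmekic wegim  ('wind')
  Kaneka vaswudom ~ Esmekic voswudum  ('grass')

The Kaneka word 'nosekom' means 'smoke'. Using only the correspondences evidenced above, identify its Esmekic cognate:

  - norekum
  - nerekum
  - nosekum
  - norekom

norekum

viwusek ~ viwurek, gososeg ~ gororeg — Kaneka s corresponds to Esmekic r between vowels (before a front vowel).
vaswudom ~ voswudum — Kaneka o corresponds to Esmekic u after a consonant, before a nasal.
Applying these to Kaneka 'nosekom':
  nosekom → norekom   (s→r between vowels (before a front vowel))
  norekom → norekum   (o→u after a consonant, before a nasal)
So the Esmekic cognate is 'norekum'.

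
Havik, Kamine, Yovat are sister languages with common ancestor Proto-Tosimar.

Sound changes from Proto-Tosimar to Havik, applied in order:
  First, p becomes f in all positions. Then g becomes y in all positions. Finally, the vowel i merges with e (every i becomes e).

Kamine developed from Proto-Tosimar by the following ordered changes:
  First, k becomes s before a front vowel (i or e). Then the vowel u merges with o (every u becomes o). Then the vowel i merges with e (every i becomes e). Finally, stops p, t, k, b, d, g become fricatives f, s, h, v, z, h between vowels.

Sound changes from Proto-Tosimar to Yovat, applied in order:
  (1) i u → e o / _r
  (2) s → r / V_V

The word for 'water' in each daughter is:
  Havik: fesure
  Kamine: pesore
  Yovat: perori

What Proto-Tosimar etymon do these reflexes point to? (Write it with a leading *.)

Position 6: Havik has e, Kamine has e, Yovat has i. Yovat preserves i here (none of its changes turn any other segment into i), so the proto-segment is *i.
Position 4: Havik has u, Kamine has o, Yovat has o. Havik preserves u here (none of its changes turn any other segment into u), so the proto-segment is *u.
Position 1: Havik has f, Kamine has p, Yovat has p. Kamine preserves p here (none of its changes turn any other segment into p), so the proto-segment is *p.
This points to *pesuri. Verify forward in each daughter:
Havik: *pesuri > fesuri > fesure  (by unconditioned shift, vowel merger)
Kamine: start from *pesuri.
  rule 1: no change — pesuri
  rule 2 (vowel merger): pesuri → pesori
  rule 3 (vowel merger): pesori → pesore
  rule 4: no change — pesore
  ⇒ Kamine pesore
Yovat: *pesuri > pesori > perori  (by pre-rhotic lowering, rhotacism)
*pesuri is the unique common source.

*pesuri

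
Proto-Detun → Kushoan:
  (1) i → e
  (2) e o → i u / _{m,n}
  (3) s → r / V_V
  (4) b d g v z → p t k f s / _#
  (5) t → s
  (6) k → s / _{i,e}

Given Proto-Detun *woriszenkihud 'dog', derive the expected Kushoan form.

woreszinsehus

Kushoan: *woriszenkihud > woreszenkehud > woreszinkehud > woreszinkehut > woreszinkehus > woreszinsehus  (by vowel merger, pre-nasal raising, final devoicing, unconditioned shift, palatalisation)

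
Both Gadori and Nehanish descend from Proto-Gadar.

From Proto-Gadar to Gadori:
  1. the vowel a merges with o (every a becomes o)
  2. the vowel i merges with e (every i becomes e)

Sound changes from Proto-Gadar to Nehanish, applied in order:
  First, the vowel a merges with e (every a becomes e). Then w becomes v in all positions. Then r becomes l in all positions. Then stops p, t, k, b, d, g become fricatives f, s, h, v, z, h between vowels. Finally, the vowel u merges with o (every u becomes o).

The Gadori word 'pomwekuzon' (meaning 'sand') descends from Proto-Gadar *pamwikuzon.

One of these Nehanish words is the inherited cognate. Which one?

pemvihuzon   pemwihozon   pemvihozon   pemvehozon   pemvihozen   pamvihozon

pemvihozon

Nehanish: *pamwikuzon
  pamwikuzon → pemwikuzon   [vowel merger]
  pemwikuzon → pemvikuzon   [unconditioned shift]
  pemvikuzon (rule 3 does not apply)
  pemvikuzon → pemvihuzon   [intervocalic lenition]
  pemvihuzon → pemvihozon   [vowel merger]
  giving Nehanish pemvihozon.
The other candidates each miss or misapply at least one Nehanish change.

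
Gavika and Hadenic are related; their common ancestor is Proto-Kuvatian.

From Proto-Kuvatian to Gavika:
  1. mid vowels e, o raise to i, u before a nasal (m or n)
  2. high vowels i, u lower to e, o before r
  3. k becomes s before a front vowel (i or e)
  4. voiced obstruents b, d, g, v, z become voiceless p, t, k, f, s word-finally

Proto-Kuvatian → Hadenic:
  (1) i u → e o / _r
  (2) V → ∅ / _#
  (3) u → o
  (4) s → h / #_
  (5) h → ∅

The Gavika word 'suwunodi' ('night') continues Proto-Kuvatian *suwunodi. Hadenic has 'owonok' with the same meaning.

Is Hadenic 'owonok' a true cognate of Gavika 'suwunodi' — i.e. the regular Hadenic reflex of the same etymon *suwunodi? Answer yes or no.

no

Derive the expected Hadenic reflex of *suwunodi:
Hadenic: start from *suwunodi.
  rule 1: no change — suwunodi
  rule 2 (apocope): suwunodi → suwunod
  rule 3 (vowel merger): suwunod → sowonod
  rule 4 (debuccalisation): sowonod → howonod
  rule 5 (h-loss): howonod → owonod
  ⇒ Hadenic owonod
The regular Hadenic reflex would be 'owonod', but the attested form is 'owonok'. The correspondence is irregular, so they are not cognates (the Hadenic form has a different source).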